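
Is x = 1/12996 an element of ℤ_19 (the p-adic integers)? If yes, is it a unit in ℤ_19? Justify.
x ∉ ℤ_19 (v_19(x) = -2 < 0)

ℤ_19 = {x ∈ ℚ_19 : v_19(x) ≥ 0} and ℤ_19^× = {x ∈ ℤ_19 : v_19(x) = 0}. Here v_19(1/12996) = v_19(num) − v_19(den) = -2; compare against these criteria.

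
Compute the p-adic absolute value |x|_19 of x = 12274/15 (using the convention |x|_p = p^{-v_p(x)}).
|12274/15|_19 = 1/361

Step 1 — compute v_19(x) by factoring powers of 19 out of the numerator and denominator: v_19(12274/15) = 2. Step 2 — apply |x|_p = p^{-v_p(x)} = 19^{-2} = 1/361.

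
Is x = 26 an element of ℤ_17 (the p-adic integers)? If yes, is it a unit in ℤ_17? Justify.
x ∈ ℤ_17^× (unit); v_17(x) = 0

ℤ_17 = {x ∈ ℚ_17 : v_17(x) ≥ 0} and ℤ_17^× = {x ∈ ℤ_17 : v_17(x) = 0}. Here v_17(26) = v_17(num) − v_17(den) = 0; compare against these criteria.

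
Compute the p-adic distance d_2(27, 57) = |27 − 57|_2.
d_2(27, 57) = 1/2

Step 1 — x − y = 27 − 57 = -30. Step 2 — v_2(-30) = 1 (factor: -30 = −(2^1 · 15); the sign does not affect v_p). Step 3 — |x − y|_2 = 2^{-1} = 1/2.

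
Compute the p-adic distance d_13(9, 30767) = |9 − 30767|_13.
d_13(9, 30767) = 1/2197

Step 1 — x − y = 9 − 30767 = -30758. Step 2 — v_13(-30758) = 3 (factor: -30758 = −(13^3 · 14); the sign does not affect v_p). Step 3 — |x − y|_13 = 13^{-3} = 1/2197.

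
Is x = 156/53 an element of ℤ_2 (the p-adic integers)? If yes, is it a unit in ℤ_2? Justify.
x ∈ ℤ_2 but not a unit; v_2(x) = 2 > 0

ℤ_2 = {x ∈ ℚ_2 : v_2(x) ≥ 0} and ℤ_2^× = {x ∈ ℤ_2 : v_2(x) = 0}. Here v_2(156/53) = v_2(num) − v_2(den) = 2; compare against these criteria.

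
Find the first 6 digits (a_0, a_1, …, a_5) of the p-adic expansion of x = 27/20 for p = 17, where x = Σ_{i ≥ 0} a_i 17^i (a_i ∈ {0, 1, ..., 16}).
(a_0, …, a_5) = (9, 14, 0, 11, 7, 14)

v_17(27/20) = 0 (numerator and denominator both coprime to 17), so x ∈ ℤ_17^×. Compute digits iteratively via a_i = x_i mod 17, x_{i+1} = (x_i − a_i)/17, with x_0 = x:
  x_0 = 27/20;  a_0 = 9;  x_1 = (x_0 − 9)/17 = -9/20
  x_1 = -9/20;  a_1 = 14;  x_2 = (x_1 − 14)/17 = -17/20
  x_2 = -17/20;  a_2 = 0;  x_3 = (x_2 − 0)/17 = -1/20
  x_3 = -1/20;  a_3 = 11;  x_4 = (x_3 − 11)/17 = -13/20
  x_4 = -13/20;  a_4 = 7;  x_5 = (x_4 − 7)/17 = -9/20
  x_5 = -9/20;  a_5 = 14;  x_6 = (x_5 − 14)/17 = -17/20
Digits: (9, 14, 0, 11, 7, 14).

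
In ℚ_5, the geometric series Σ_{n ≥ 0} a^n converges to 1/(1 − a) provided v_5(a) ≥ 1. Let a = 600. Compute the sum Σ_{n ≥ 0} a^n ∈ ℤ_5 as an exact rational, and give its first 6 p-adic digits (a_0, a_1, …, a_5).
Σ a^n = 1/(1 − a) = -1/599;  first 6 digits = (1, 0, 4, 4, 1, 0)

v_5(a) = 2 ≥ 1, so the series converges in ℤ_5 to 1/(1 − a) = 1/(1 − 600) = -1/599. Expand this rational in ℤ_5: compute digits iteratively via d_i = x_i mod 5, x_{i+1} = (x_i − d_i)/5. The first 6 digits are (1, 0, 4, 4, 1, 0).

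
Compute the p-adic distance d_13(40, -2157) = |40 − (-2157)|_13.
d_13(40, -2157) = 1/2197

Step 1 — x − y = 40 − (-2157) = 2197. Step 2 — v_13(2197) = 3 (factor: 2197 = (13^3 · 1); the sign does not affect v_p). Step 3 — |x − y|_13 = 13^{-3} = 1/2197.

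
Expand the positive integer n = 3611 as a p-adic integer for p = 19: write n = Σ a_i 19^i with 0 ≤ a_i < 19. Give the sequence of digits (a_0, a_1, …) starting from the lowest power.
(a_0, a_1, …) = (1, 0, 10)

Repeated division by 19 gives the digits low-to-high: 3611 = 1 + 10·19^2. Digit sequence: (1, 0, 10).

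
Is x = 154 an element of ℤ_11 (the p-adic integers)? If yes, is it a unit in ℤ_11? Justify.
x ∈ ℤ_11 but not a unit; v_11(x) = 1 > 0

ℤ_11 = {x ∈ ℚ_11 : v_11(x) ≥ 0} and ℤ_11^× = {x ∈ ℤ_11 : v_11(x) = 0}. Here v_11(154) = v_11(num) − v_11(den) = 1; compare against these criteria.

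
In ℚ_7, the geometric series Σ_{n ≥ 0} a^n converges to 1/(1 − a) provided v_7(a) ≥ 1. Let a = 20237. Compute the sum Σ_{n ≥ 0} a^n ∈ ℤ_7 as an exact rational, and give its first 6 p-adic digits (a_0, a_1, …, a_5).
Σ a^n = 1/(1 − a) = -1/20236;  first 6 digits = (1, 0, 0, 3, 1, 1)

v_7(a) = 3 ≥ 1, so the series converges in ℤ_7 to 1/(1 − a) = 1/(1 − 20237) = -1/20236. Expand this rational in ℤ_7: compute digits iteratively via d_i = x_i mod 7, x_{i+1} = (x_i − d_i)/7. The first 6 digits are (1, 0, 0, 3, 1, 1).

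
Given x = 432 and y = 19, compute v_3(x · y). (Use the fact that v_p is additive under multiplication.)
v_3(8208) = 3

v_p(x) = 3 (factor: 432 = 3^3 · 16); v_p(y) = 0 (factor: 19 = 3^0 · 19). Additivity: v_p(xy) = v_p(x) + v_p(y) = 3 + 0 = 3. (Direct check: xy = 8208 = 3^3 · (304).)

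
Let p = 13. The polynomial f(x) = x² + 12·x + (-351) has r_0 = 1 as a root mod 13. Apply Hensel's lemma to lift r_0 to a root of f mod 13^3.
r_2 = 339 (mod 2197)

Hensel: r_{i+1} = r_i − f(r_i)·(f′(r_i))^{-1} mod 13^{i+2}, f′(x) = 2x + 12. Iterate:
  r_0 = 1 (mod 13)
  r_1 = 1 (mod 169)
  r_2 = 339 (mod 2197)
Final: r = 339 satisfies f(r) ≡ 0 mod 13^3.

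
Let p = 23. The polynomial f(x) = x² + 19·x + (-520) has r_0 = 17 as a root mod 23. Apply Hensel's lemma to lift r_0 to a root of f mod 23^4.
r_3 = 210168 (mod 279841)

Hensel: r_{i+1} = r_i − f(r_i)·(f′(r_i))^{-1} mod 23^{i+2}, f′(x) = 2x + 19. Iterate:
  r_0 = 17 (mod 23)
  r_1 = 155 (mod 529)
  r_2 = 3329 (mod 12167)
  r_3 = 210168 (mod 279841)
Final: r = 210168 satisfies f(r) ≡ 0 mod 23^4.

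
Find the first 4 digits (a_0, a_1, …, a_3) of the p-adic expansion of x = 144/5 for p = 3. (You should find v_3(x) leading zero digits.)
(a_0, …, a_3) = (0, 0, 2, 1)

v_3(144/5) = 2, so a_0 = ... = a_1 = 0. Factor out: x = 3^2 · u with u = 16/5 a unit in ℤ_3. Expand u iteratively via a_{v+i} = u_i mod 3, u_{i+1} = (u_i − a_{v+i})/3:
  u_0 = 16/5;  a_2 = 2;  u_1 = (u_0 − 2)/3 = 2/5
  u_1 = 2/5;  a_3 = 1;  u_2 = (u_1 − 1)/3 = -1/5
Digits: (0, 0, 2, 1).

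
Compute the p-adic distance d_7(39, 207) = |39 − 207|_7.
d_7(39, 207) = 1/7

Step 1 — x − y = 39 − 207 = -168. Step 2 — v_7(-168) = 1 (factor: -168 = −(7^1 · 24); the sign does not affect v_p). Step 3 — |x − y|_7 = 7^{-1} = 1/7.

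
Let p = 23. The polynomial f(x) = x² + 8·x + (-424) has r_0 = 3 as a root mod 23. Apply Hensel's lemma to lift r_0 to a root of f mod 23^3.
r_2 = 5132 (mod 12167)

Hensel: r_{i+1} = r_i − f(r_i)·(f′(r_i))^{-1} mod 23^{i+2}, f′(x) = 2x + 8. Iterate:
  r_0 = 3 (mod 23)
  r_1 = 371 (mod 529)
  r_2 = 5132 (mod 12167)
Final: r = 5132 satisfies f(r) ≡ 0 mod 23^3.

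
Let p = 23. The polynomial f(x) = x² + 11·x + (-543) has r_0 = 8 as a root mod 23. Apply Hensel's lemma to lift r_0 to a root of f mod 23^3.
r_2 = 767 (mod 12167)

Hensel: r_{i+1} = r_i − f(r_i)·(f′(r_i))^{-1} mod 23^{i+2}, f′(x) = 2x + 11. Iterate:
  r_0 = 8 (mod 23)
  r_1 = 238 (mod 529)
  r_2 = 767 (mod 12167)
Final: r = 767 satisfies f(r) ≡ 0 mod 23^3.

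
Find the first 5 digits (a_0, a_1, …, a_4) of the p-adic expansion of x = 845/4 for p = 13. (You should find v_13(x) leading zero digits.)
(a_0, …, a_4) = (0, 0, 11, 9, 9)

v_13(845/4) = 2, so a_0 = ... = a_1 = 0. Factor out: x = 13^2 · u with u = 5/4 a unit in ℤ_13. Expand u iteratively via a_{v+i} = u_i mod 13, u_{i+1} = (u_i − a_{v+i})/13:
  u_0 = 5/4;  a_2 = 11;  u_1 = (u_0 − 11)/13 = -3/4
  u_1 = -3/4;  a_3 = 9;  u_2 = (u_1 − 9)/13 = -3/4
  u_2 = -3/4;  a_4 = 9;  u_3 = (u_2 − 9)/13 = -3/4
Digits: (0, 0, 11, 9, 9).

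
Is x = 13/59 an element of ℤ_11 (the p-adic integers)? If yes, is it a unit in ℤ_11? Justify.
x ∈ ℤ_11^× (unit); v_11(x) = 0

ℤ_11 = {x ∈ ℚ_11 : v_11(x) ≥ 0} and ℤ_11^× = {x ∈ ℤ_11 : v_11(x) = 0}. Here v_11(13/59) = v_11(num) − v_11(den) = 0; compare against these criteria.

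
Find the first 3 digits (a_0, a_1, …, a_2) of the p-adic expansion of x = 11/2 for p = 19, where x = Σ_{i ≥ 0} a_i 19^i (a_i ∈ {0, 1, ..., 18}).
(a_0, …, a_2) = (15, 9, 9)

v_19(11/2) = 0 (numerator and denominator both coprime to 19), so x ∈ ℤ_19^×. Compute digits iteratively via a_i = x_i mod 19, x_{i+1} = (x_i − a_i)/19, with x_0 = x:
  x_0 = 11/2;  a_0 = 15;  x_1 = (x_0 − 15)/19 = -1/2
  x_1 = -1/2;  a_1 = 9;  x_2 = (x_1 − 9)/19 = -1/2
  x_2 = -1/2;  a_2 = 9;  x_3 = (x_2 − 9)/19 = -1/2
Digits: (15, 9, 9).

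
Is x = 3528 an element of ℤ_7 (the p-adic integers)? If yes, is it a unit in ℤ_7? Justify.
x ∈ ℤ_7 but not a unit; v_7(x) = 2 > 0

ℤ_7 = {x ∈ ℚ_7 : v_7(x) ≥ 0} and ℤ_7^× = {x ∈ ℤ_7 : v_7(x) = 0}. Here v_7(3528) = v_7(num) − v_7(den) = 2; compare against these criteria.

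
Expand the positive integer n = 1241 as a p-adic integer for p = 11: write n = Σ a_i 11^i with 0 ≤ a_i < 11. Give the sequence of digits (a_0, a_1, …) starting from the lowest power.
(a_0, a_1, …) = (9, 2, 10)

Repeated division by 11 gives the digits low-to-high: 1241 = 9 + 2·11^1 + 10·11^2. Digit sequence: (9, 2, 10).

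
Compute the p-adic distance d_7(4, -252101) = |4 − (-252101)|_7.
d_7(4, -252101) = 1/16807

Step 1 — x − y = 4 − (-252101) = 252105. Step 2 — v_7(252105) = 5 (factor: 252105 = (7^5 · 15); the sign does not affect v_p). Step 3 — |x − y|_7 = 7^{-5} = 1/16807.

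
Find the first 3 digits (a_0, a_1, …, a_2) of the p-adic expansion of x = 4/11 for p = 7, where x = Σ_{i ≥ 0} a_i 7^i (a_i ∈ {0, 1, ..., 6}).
(a_0, …, a_2) = (1, 5, 5)

v_7(4/11) = 0 (numerator and denominator both coprime to 7), so x ∈ ℤ_7^×. Compute digits iteratively via a_i = x_i mod 7, x_{i+1} = (x_i − a_i)/7, with x_0 = x:
  x_0 = 4/11;  a_0 = 1;  x_1 = (x_0 − 1)/7 = -1/11
  x_1 = -1/11;  a_1 = 5;  x_2 = (x_1 − 5)/7 = -8/11
  x_2 = -8/11;  a_2 = 5;  x_3 = (x_2 − 5)/7 = -9/11
Digits: (1, 5, 5).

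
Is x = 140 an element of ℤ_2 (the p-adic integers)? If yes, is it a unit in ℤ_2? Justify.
x ∈ ℤ_2 but not a unit; v_2(x) = 2 > 0

ℤ_2 = {x ∈ ℚ_2 : v_2(x) ≥ 0} and ℤ_2^× = {x ∈ ℤ_2 : v_2(x) = 0}. Here v_2(140) = v_2(num) − v_2(den) = 2; compare against these criteria.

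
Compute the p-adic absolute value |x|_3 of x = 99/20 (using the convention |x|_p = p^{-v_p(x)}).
|99/20|_3 = 1/9

Step 1 — compute v_3(x) by factoring powers of 3 out of the numerator and denominator: v_3(99/20) = 2. Step 2 — apply |x|_p = p^{-v_p(x)} = 3^{-2} = 1/9.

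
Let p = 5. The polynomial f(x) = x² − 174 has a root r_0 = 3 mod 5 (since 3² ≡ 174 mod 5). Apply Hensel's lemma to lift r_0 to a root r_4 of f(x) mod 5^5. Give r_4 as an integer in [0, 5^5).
r_4 = 1993 (mod 3125)

Hensel's recurrence: r_{i+1} = r_i − f(r_i)·(f′(r_i))^{-1} mod 5^{i+2}, with f′(x) = 2x. Iterate:
  r_0 = 3 (mod 5)
  r_1 = 18 (mod 25)
  r_2 = 118 (mod 125)
  r_3 = 118 (mod 625)
  r_4 = 1993 (mod 3125)
Final: r_4 = 1993, and one checks f(r_4) ≡ 0 mod 5^5.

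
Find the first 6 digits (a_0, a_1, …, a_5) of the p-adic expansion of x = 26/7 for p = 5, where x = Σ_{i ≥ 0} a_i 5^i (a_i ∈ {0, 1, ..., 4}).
(a_0, …, a_5) = (3, 3, 3, 0, 2, 1)

v_5(26/7) = 0 (numerator and denominator both coprime to 5), so x ∈ ℤ_5^×. Compute digits iteratively via a_i = x_i mod 5, x_{i+1} = (x_i − a_i)/5, with x_0 = x:
  x_0 = 26/7;  a_0 = 3;  x_1 = (x_0 − 3)/5 = 1/7
  x_1 = 1/7;  a_1 = 3;  x_2 = (x_1 − 3)/5 = -4/7
  x_2 = -4/7;  a_2 = 3;  x_3 = (x_2 − 3)/5 = -5/7
  x_3 = -5/7;  a_3 = 0;  x_4 = (x_3 − 0)/5 = -1/7
  x_4 = -1/7;  a_4 = 2;  x_5 = (x_4 − 2)/5 = -3/7
  x_5 = -3/7;  a_5 = 1;  x_6 = (x_5 − 1)/5 = -2/7
Digits: (3, 3, 3, 0, 2, 1).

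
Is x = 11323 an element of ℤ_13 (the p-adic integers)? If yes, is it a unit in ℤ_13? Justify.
x ∈ ℤ_13 but not a unit; v_13(x) = 2 > 0

ℤ_13 = {x ∈ ℚ_13 : v_13(x) ≥ 0} and ℤ_13^× = {x ∈ ℤ_13 : v_13(x) = 0}. Here v_13(11323) = v_13(num) − v_13(den) = 2; compare against these criteria.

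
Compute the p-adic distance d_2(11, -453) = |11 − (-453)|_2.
d_2(11, -453) = 1/16

Step 1 — x − y = 11 − (-453) = 464. Step 2 — v_2(464) = 4 (factor: 464 = (2^4 · 29); the sign does not affect v_p). Step 3 — |x − y|_2 = 2^{-4} = 1/16.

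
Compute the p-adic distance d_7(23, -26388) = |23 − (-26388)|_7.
d_7(23, -26388) = 1/2401

Step 1 — x − y = 23 − (-26388) = 26411. Step 2 — v_7(26411) = 4 (factor: 26411 = (7^4 · 11); the sign does not affect v_p). Step 3 — |x − y|_7 = 7^{-4} = 1/2401.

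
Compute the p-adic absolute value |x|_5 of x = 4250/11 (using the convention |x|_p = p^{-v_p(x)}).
|4250/11|_5 = 1/125

Step 1 — compute v_5(x) by factoring powers of 5 out of the numerator and denominator: v_5(4250/11) = 3. Step 2 — apply |x|_p = p^{-v_p(x)} = 5^{-3} = 1/125.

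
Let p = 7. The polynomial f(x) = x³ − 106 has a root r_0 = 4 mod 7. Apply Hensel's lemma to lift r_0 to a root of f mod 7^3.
r_2 = 207 (mod 343)

Hensel: r_{i+1} = r_i − f(r_i)/f′(r_i) mod 7^{i+2}, where f′(x) = 3x². Iterate:
  r_0 = 4 (mod 7)
  r_1 = 11 (mod 49)
  r_2 = 207 (mod 343)
Final: r = 207 with f(r) ≡ 0 mod 7^3.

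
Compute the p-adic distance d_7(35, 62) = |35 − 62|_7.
d_7(35, 62) = 1

Step 1 — x − y = 35 − 62 = -27. Step 2 — v_7(-27) = 0 (factor: -27 = −(7^0 · 27); the sign does not affect v_p). Step 3 — |x − y|_7 = 7^{0} = 1.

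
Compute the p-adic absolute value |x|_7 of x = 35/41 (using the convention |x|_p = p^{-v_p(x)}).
|35/41|_7 = 1/7

Step 1 — compute v_7(x) by factoring powers of 7 out of the numerator and denominator: v_7(35/41) = 1. Step 2 — apply |x|_p = p^{-v_p(x)} = 7^{-1} = 1/7.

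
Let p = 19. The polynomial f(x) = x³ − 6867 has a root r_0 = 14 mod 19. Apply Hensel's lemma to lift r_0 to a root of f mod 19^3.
r_2 = 5638 (mod 6859)

Hensel: r_{i+1} = r_i − f(r_i)/f′(r_i) mod 19^{i+2}, where f′(x) = 3x². Iterate:
  r_0 = 14 (mod 19)
  r_1 = 223 (mod 361)
  r_2 = 5638 (mod 6859)
Final: r = 5638 with f(r) ≡ 0 mod 19^3.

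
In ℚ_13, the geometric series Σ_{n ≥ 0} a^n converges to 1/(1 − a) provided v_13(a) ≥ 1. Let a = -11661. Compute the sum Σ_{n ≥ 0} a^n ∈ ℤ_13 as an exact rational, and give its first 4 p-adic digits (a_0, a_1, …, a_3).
Σ a^n = 1/(1 − a) = 1/11662;  first 4 digits = (1, 0, 9, 7)

v_13(a) = 2 ≥ 1, so the series converges in ℤ_13 to 1/(1 − a) = 1/(1 − (-11661)) = 1/11662. Expand this rational in ℤ_13: compute digits iteratively via d_i = x_i mod 13, x_{i+1} = (x_i − d_i)/13. The first 4 digits are (1, 0, 9, 7).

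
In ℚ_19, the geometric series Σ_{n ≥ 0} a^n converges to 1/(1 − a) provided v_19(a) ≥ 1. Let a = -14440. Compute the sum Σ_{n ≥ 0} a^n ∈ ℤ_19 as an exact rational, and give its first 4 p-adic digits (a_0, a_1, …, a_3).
Σ a^n = 1/(1 − a) = 1/14441;  first 4 digits = (1, 0, 17, 16)

v_19(a) = 2 ≥ 1, so the series converges in ℤ_19 to 1/(1 − a) = 1/(1 − (-14440)) = 1/14441. Expand this rational in ℤ_19: compute digits iteratively via d_i = x_i mod 19, x_{i+1} = (x_i − d_i)/19. The first 4 digits are (1, 0, 17, 16).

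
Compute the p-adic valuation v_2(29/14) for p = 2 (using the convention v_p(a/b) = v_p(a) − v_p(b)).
v_2(29/14) = -1

Factor powers of 2 from the numerator and denominator of the reduced fraction: 29 = 2^0 · 29 and 14 = 2^1 · 7. Apply v_p(a/b) = v_p(a) − v_p(b): v_2(29/14) = 0 − 1 = -1.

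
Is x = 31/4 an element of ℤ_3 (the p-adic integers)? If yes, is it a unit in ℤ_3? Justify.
x ∈ ℤ_3^× (unit); v_3(x) = 0

ℤ_3 = {x ∈ ℚ_3 : v_3(x) ≥ 0} and ℤ_3^× = {x ∈ ℤ_3 : v_3(x) = 0}. Here v_3(31/4) = v_3(num) − v_3(den) = 0; compare against these criteria.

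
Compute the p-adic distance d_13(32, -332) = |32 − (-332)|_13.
d_13(32, -332) = 1/13

Step 1 — x − y = 32 − (-332) = 364. Step 2 — v_13(364) = 1 (factor: 364 = (13^1 · 28); the sign does not affect v_p). Step 3 — |x − y|_13 = 13^{-1} = 1/13.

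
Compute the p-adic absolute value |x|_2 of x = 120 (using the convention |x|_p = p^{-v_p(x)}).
|120|_2 = 1/8

Step 1 — compute v_2(x) by factoring powers of 2 out of the numerator and denominator: v_2(120) = 3. Step 2 — apply |x|_p = p^{-v_p(x)} = 2^{-3} = 1/8.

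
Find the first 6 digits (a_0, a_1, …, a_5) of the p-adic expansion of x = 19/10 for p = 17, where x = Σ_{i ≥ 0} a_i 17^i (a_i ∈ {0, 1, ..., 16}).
(a_0, …, a_5) = (7, 15, 11, 1, 5, 15)

v_17(19/10) = 0 (numerator and denominator both coprime to 17), so x ∈ ℤ_17^×. Compute digits iteratively via a_i = x_i mod 17, x_{i+1} = (x_i − a_i)/17, with x_0 = x:
  x_0 = 19/10;  a_0 = 7;  x_1 = (x_0 − 7)/17 = -3/10
  x_1 = -3/10;  a_1 = 15;  x_2 = (x_1 − 15)/17 = -9/10
  x_2 = -9/10;  a_2 = 11;  x_3 = (x_2 − 11)/17 = -7/10
  x_3 = -7/10;  a_3 = 1;  x_4 = (x_3 − 1)/17 = -1/10
  x_4 = -1/10;  a_4 = 5;  x_5 = (x_4 − 5)/17 = -3/10
  x_5 = -3/10;  a_5 = 15;  x_6 = (x_5 − 15)/17 = -9/10
Digits: (7, 15, 11, 1, 5, 15).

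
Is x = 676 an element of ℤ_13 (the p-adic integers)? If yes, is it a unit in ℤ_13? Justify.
x ∈ ℤ_13 but not a unit; v_13(x) = 2 > 0

ℤ_13 = {x ∈ ℚ_13 : v_13(x) ≥ 0} and ℤ_13^× = {x ∈ ℤ_13 : v_13(x) = 0}. Here v_13(676) = v_13(num) − v_13(den) = 2; compare against these criteria.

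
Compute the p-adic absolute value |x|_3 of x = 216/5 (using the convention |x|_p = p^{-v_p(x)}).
|216/5|_3 = 1/27

Step 1 — compute v_3(x) by factoring powers of 3 out of the numerator and denominator: v_3(216/5) = 3. Step 2 — apply |x|_p = p^{-v_p(x)} = 3^{-3} = 1/27.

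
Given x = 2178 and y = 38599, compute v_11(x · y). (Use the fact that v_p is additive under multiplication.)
v_11(84068622) = 5

v_p(x) = 2 (factor: 2178 = 11^2 · 18); v_p(y) = 3 (factor: 38599 = 11^3 · 29). Additivity: v_p(xy) = v_p(x) + v_p(y) = 2 + 3 = 5. (Direct check: xy = 84068622 = 11^5 · (522).)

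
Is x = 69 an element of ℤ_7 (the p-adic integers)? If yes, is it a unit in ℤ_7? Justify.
x ∈ ℤ_7^× (unit); v_7(x) = 0

ℤ_7 = {x ∈ ℚ_7 : v_7(x) ≥ 0} and ℤ_7^× = {x ∈ ℤ_7 : v_7(x) = 0}. Here v_7(69) = v_7(num) − v_7(den) = 0; compare against these criteria.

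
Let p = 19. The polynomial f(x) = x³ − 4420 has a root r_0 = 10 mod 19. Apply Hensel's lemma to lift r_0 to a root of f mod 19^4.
r_3 = 77131 (mod 130321)

Hensel: r_{i+1} = r_i − f(r_i)/f′(r_i) mod 19^{i+2}, where f′(x) = 3x². Iterate:
  r_0 = 10 (mod 19)
  r_1 = 238 (mod 361)
  r_2 = 1682 (mod 6859)
  r_3 = 77131 (mod 130321)
Final: r = 77131 with f(r) ≡ 0 mod 19^4.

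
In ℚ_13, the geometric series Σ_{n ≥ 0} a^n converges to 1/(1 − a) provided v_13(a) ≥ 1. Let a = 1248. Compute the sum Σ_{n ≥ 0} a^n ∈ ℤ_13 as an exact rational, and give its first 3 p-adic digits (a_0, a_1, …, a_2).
Σ a^n = 1/(1 − a) = -1/1247;  first 3 digits = (1, 5, 6)

v_13(a) = 1 ≥ 1, so the series converges in ℤ_13 to 1/(1 − a) = 1/(1 − 1248) = -1/1247. Expand this rational in ℤ_13: compute digits iteratively via d_i = x_i mod 13, x_{i+1} = (x_i − d_i)/13. The first 3 digits are (1, 5, 6).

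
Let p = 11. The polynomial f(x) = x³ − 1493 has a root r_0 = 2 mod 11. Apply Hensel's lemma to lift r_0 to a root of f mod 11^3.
r_2 = 1245 (mod 1331)

Hensel: r_{i+1} = r_i − f(r_i)/f′(r_i) mod 11^{i+2}, where f′(x) = 3x². Iterate:
  r_0 = 2 (mod 11)
  r_1 = 35 (mod 121)
  r_2 = 1245 (mod 1331)
Final: r = 1245 with f(r) ≡ 0 mod 11^3.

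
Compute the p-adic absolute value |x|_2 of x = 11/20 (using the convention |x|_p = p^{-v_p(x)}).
|11/20|_2 = 4

Step 1 — compute v_2(x) by factoring powers of 2 out of the numerator and denominator: v_2(11/20) = -2. Step 2 — apply |x|_p = p^{-v_p(x)} = 2^{2} = 4.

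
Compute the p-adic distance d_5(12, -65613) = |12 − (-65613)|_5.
d_5(12, -65613) = 1/3125

Step 1 — x − y = 12 − (-65613) = 65625. Step 2 — v_5(65625) = 5 (factor: 65625 = (5^5 · 21); the sign does not affect v_p). Step 3 — |x − y|_5 = 5^{-5} = 1/3125.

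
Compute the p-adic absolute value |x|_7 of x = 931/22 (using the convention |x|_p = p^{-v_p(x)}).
|931/22|_7 = 1/49

Step 1 — compute v_7(x) by factoring powers of 7 out of the numerator and denominator: v_7(931/22) = 2. Step 2 — apply |x|_p = p^{-v_p(x)} = 7^{-2} = 1/49.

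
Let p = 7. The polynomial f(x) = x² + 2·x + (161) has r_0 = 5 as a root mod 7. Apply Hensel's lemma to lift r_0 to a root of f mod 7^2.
r_1 = 5 (mod 49)

Hensel: r_{i+1} = r_i − f(r_i)·(f′(r_i))^{-1} mod 7^{i+2}, f′(x) = 2x + 2. Iterate:
  r_0 = 5 (mod 7)
  r_1 = 5 (mod 49)
Final: r = 5 satisfies f(r) ≡ 0 mod 7^2.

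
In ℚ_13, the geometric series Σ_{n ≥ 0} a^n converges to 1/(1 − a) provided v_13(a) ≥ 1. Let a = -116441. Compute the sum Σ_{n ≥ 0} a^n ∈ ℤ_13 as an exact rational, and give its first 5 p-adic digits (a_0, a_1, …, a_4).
Σ a^n = 1/(1 − a) = 1/116442;  first 5 digits = (1, 0, 0, 12, 8)

v_13(a) = 3 ≥ 1, so the series converges in ℤ_13 to 1/(1 − a) = 1/(1 − (-116441)) = 1/116442. Expand this rational in ℤ_13: compute digits iteratively via d_i = x_i mod 13, x_{i+1} = (x_i − d_i)/13. The first 5 digits are (1, 0, 0, 12, 8).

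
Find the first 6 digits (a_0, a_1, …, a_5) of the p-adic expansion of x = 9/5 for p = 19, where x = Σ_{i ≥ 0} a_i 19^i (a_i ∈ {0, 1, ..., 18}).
(a_0, …, a_5) = (17, 3, 15, 3, 15, 3)

v_19(9/5) = 0 (numerator and denominator both coprime to 19), so x ∈ ℤ_19^×. Compute digits iteratively via a_i = x_i mod 19, x_{i+1} = (x_i − a_i)/19, with x_0 = x:
  x_0 = 9/5;  a_0 = 17;  x_1 = (x_0 − 17)/19 = -4/5
  x_1 = -4/5;  a_1 = 3;  x_2 = (x_1 − 3)/19 = -1/5
  x_2 = -1/5;  a_2 = 15;  x_3 = (x_2 − 15)/19 = -4/5
  x_3 = -4/5;  a_3 = 3;  x_4 = (x_3 − 3)/19 = -1/5
  x_4 = -1/5;  a_4 = 15;  x_5 = (x_4 − 15)/19 = -4/5
  x_5 = -4/5;  a_5 = 3;  x_6 = (x_5 − 3)/19 = -1/5
Digits: (17, 3, 15, 3, 15, 3).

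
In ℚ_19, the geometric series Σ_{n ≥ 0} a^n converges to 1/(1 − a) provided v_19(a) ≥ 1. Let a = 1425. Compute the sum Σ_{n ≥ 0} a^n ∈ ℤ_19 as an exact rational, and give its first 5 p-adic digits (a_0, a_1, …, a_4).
Σ a^n = 1/(1 − a) = -1/1424;  first 5 digits = (1, 18, 4, 10, 9)

v_19(a) = 1 ≥ 1, so the series converges in ℤ_19 to 1/(1 − a) = 1/(1 − 1425) = -1/1424. Expand this rational in ℤ_19: compute digits iteratively via d_i = x_i mod 19, x_{i+1} = (x_i − d_i)/19. The first 5 digits are (1, 18, 4, 10, 9).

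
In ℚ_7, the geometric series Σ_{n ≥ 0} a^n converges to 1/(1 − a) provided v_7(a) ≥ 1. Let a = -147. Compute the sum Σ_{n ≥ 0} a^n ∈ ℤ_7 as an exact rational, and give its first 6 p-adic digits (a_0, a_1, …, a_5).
Σ a^n = 1/(1 − a) = 1/148;  first 6 digits = (1, 0, 4, 6, 1, 1)

v_7(a) = 2 ≥ 1, so the series converges in ℤ_7 to 1/(1 − a) = 1/(1 − (-147)) = 1/148. Expand this rational in ℤ_7: compute digits iteratively via d_i = x_i mod 7, x_{i+1} = (x_i − d_i)/7. The first 6 digits are (1, 0, 4, 6, 1, 1).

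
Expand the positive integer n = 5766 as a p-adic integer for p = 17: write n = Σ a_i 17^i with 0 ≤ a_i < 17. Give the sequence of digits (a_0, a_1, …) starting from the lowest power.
(a_0, a_1, …) = (3, 16, 2, 1)

Repeated division by 17 gives the digits low-to-high: 5766 = 3 + 16·17^1 + 2·17^2 + 1·17^3. Digit sequence: (3, 16, 2, 1).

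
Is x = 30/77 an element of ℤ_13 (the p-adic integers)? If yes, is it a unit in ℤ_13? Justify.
x ∈ ℤ_13^× (unit); v_13(x) = 0

ℤ_13 = {x ∈ ℚ_13 : v_13(x) ≥ 0} and ℤ_13^× = {x ∈ ℤ_13 : v_13(x) = 0}. Here v_13(30/77) = v_13(num) − v_13(den) = 0; compare against these criteria.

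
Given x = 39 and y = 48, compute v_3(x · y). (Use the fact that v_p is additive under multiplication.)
v_3(1872) = 2

v_p(x) = 1 (factor: 39 = 3^1 · 13); v_p(y) = 1 (factor: 48 = 3^1 · 16). Additivity: v_p(xy) = v_p(x) + v_p(y) = 1 + 1 = 2. (Direct check: xy = 1872 = 3^2 · (208).)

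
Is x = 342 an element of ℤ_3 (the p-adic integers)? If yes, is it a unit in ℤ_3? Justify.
x ∈ ℤ_3 but not a unit; v_3(x) = 2 > 0

ℤ_3 = {x ∈ ℚ_3 : v_3(x) ≥ 0} and ℤ_3^× = {x ∈ ℤ_3 : v_3(x) = 0}. Here v_3(342) = v_3(num) − v_3(den) = 2; compare against these criteria.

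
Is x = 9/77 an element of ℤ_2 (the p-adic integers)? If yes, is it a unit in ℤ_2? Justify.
x ∈ ℤ_2^× (unit); v_2(x) = 0

ℤ_2 = {x ∈ ℚ_2 : v_2(x) ≥ 0} and ℤ_2^× = {x ∈ ℤ_2 : v_2(x) = 0}. Here v_2(9/77) = v_2(num) − v_2(den) = 0; compare against these criteria.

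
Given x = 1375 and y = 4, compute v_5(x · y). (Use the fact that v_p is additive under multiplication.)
v_5(5500) = 3

v_p(x) = 3 (factor: 1375 = 5^3 · 11); v_p(y) = 0 (factor: 4 = 5^0 · 4). Additivity: v_p(xy) = v_p(x) + v_p(y) = 3 + 0 = 3. (Direct check: xy = 5500 = 5^3 · (44).)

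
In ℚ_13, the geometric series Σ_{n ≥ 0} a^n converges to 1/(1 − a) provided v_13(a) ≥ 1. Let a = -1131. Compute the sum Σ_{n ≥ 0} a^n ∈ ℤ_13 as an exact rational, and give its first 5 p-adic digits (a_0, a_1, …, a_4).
Σ a^n = 1/(1 − a) = 1/1132;  first 5 digits = (1, 4, 9, 8, 8)

v_13(a) = 1 ≥ 1, so the series converges in ℤ_13 to 1/(1 − a) = 1/(1 − (-1131)) = 1/1132. Expand this rational in ℤ_13: compute digits iteratively via d_i = x_i mod 13, x_{i+1} = (x_i − d_i)/13. The first 5 digits are (1, 4, 9, 8, 8).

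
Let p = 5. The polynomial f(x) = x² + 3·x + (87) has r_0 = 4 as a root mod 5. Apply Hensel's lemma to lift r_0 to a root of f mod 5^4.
r_3 = 64 (mod 625)

Hensel: r_{i+1} = r_i − f(r_i)·(f′(r_i))^{-1} mod 5^{i+2}, f′(x) = 2x + 3. Iterate:
  r_0 = 4 (mod 5)
  r_1 = 14 (mod 25)
  r_2 = 64 (mod 125)
  r_3 = 64 (mod 625)
Final: r = 64 satisfies f(r) ≡ 0 mod 5^4.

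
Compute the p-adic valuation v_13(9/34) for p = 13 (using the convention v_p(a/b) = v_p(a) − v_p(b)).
v_13(9/34) = 0

Factor powers of 13 from the numerator and denominator of the reduced fraction: 9 = 13^0 · 9 and 34 = 13^0 · 34. Apply v_p(a/b) = v_p(a) − v_p(b): v_13(9/34) = 0 − 0 = 0.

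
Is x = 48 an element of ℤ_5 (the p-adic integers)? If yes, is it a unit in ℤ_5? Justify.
x ∈ ℤ_5^× (unit); v_5(x) = 0

ℤ_5 = {x ∈ ℚ_5 : v_5(x) ≥ 0} and ℤ_5^× = {x ∈ ℤ_5 : v_5(x) = 0}. Here v_5(48) = v_5(num) − v_5(den) = 0; compare against these criteria.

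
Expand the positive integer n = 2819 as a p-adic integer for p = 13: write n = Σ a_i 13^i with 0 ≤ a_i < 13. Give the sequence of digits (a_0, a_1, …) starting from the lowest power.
(a_0, a_1, …) = (11, 8, 3, 1)

Repeated division by 13 gives the digits low-to-high: 2819 = 11 + 8·13^1 + 3·13^2 + 1·13^3. Digit sequence: (11, 8, 3, 1).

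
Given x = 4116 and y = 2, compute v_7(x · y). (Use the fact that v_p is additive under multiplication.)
v_7(8232) = 3

v_p(x) = 3 (factor: 4116 = 7^3 · 12); v_p(y) = 0 (factor: 2 = 7^0 · 2). Additivity: v_p(xy) = v_p(x) + v_p(y) = 3 + 0 = 3. (Direct check: xy = 8232 = 7^3 · (24).)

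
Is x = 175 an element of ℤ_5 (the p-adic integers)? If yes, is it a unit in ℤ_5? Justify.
x ∈ ℤ_5 but not a unit; v_5(x) = 2 > 0

ℤ_5 = {x ∈ ℚ_5 : v_5(x) ≥ 0} and ℤ_5^× = {x ∈ ℤ_5 : v_5(x) = 0}. Here v_5(175) = v_5(num) − v_5(den) = 2; compare against these criteria.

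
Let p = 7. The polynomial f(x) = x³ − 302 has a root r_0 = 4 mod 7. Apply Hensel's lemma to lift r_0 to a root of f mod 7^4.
r_3 = 1040 (mod 2401)

Hensel: r_{i+1} = r_i − f(r_i)/f′(r_i) mod 7^{i+2}, where f′(x) = 3x². Iterate:
  r_0 = 4 (mod 7)
  r_1 = 11 (mod 49)
  r_2 = 11 (mod 343)
  r_3 = 1040 (mod 2401)
Final: r = 1040 with f(r) ≡ 0 mod 7^4.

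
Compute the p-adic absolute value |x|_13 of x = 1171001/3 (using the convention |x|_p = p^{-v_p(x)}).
|1171001/3|_13 = 1/28561

Step 1 — compute v_13(x) by factoring powers of 13 out of the numerator and denominator: v_13(1171001/3) = 4. Step 2 — apply |x|_p = p^{-v_p(x)} = 13^{-4} = 1/28561.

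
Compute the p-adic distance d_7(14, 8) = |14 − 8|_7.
d_7(14, 8) = 1

Step 1 — x − y = 14 − 8 = 6. Step 2 — v_7(6) = 0 (factor: 6 = (7^0 · 6); the sign does not affect v_p). Step 3 — |x − y|_7 = 7^{0} = 1.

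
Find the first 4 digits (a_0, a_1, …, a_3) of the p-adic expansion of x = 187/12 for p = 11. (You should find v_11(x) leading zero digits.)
(a_0, …, a_3) = (0, 6, 6, 4)

v_11(187/12) = 1, so a_0 = ... = a_0 = 0. Factor out: x = 11^1 · u with u = 17/12 a unit in ℤ_11. Expand u iteratively via a_{v+i} = u_i mod 11, u_{i+1} = (u_i − a_{v+i})/11:
  u_0 = 17/12;  a_1 = 6;  u_1 = (u_0 − 6)/11 = -5/12
  u_1 = -5/12;  a_2 = 6;  u_2 = (u_1 − 6)/11 = -7/12
  u_2 = -7/12;  a_3 = 4;  u_3 = (u_2 − 4)/11 = -5/12
Digits: (0, 6, 6, 4).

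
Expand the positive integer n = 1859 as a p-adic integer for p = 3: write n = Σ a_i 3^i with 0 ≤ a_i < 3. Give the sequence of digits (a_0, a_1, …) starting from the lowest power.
(a_0, a_1, …) = (2, 1, 2, 2, 1, 1, 2)

Repeated division by 3 gives the digits low-to-high: 1859 = 2 + 1·3^1 + 2·3^2 + 2·3^3 + 1·3^4 + 1·3^5 + 2·3^6. Digit sequence: (2, 1, 2, 2, 1, 1, 2).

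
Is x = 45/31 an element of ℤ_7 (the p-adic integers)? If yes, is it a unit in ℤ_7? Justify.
x ∈ ℤ_7^× (unit); v_7(x) = 0

ℤ_7 = {x ∈ ℚ_7 : v_7(x) ≥ 0} and ℤ_7^× = {x ∈ ℤ_7 : v_7(x) = 0}. Here v_7(45/31) = v_7(num) − v_7(den) = 0; compare against these criteria.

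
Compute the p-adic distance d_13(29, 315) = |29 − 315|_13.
d_13(29, 315) = 1/13

Step 1 — x − y = 29 − 315 = -286. Step 2 — v_13(-286) = 1 (factor: -286 = −(13^1 · 22); the sign does not affect v_p). Step 3 — |x − y|_13 = 13^{-1} = 1/13.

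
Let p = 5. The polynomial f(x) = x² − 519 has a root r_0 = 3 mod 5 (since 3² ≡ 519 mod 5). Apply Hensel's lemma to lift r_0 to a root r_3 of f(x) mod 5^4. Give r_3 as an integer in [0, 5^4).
r_3 = 363 (mod 625)

Hensel's recurrence: r_{i+1} = r_i − f(r_i)·(f′(r_i))^{-1} mod 5^{i+2}, with f′(x) = 2x. Iterate:
  r_0 = 3 (mod 5)
  r_1 = 13 (mod 25)
  r_2 = 113 (mod 125)
  r_3 = 363 (mod 625)
Final: r_3 = 363, and one checks f(r_3) ≡ 0 mod 5^4.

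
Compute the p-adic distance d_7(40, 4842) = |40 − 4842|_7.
d_7(40, 4842) = 1/2401

Step 1 — x − y = 40 − 4842 = -4802. Step 2 — v_7(-4802) = 4 (factor: -4802 = −(7^4 · 2); the sign does not affect v_p). Step 3 — |x − y|_7 = 7^{-4} = 1/2401.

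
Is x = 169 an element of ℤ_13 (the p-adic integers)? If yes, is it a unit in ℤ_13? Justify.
x ∈ ℤ_13 but not a unit; v_13(x) = 2 > 0

ℤ_13 = {x ∈ ℚ_13 : v_13(x) ≥ 0} and ℤ_13^× = {x ∈ ℤ_13 : v_13(x) = 0}. Here v_13(169) = v_13(num) − v_13(den) = 2; compare against these criteria.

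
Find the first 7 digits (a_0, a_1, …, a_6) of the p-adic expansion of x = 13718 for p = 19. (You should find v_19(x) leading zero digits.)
(a_0, …, a_6) = (0, 0, 0, 2, 0, 0, 0)

v_19(13718) = 3, so a_0 = ... = a_2 = 0. Factor out: x = 19^3 · u with u = 2 a unit in ℤ_19. Expand u iteratively via a_{v+i} = u_i mod 19, u_{i+1} = (u_i − a_{v+i})/19:
  u_0 = 2;  a_3 = 2;  u_1 = (u_0 − 2)/19 = 0
  u_1 = 0;  a_4 = 0;  u_2 = (u_1 − 0)/19 = 0
  u_2 = 0;  a_5 = 0;  u_3 = (u_2 − 0)/19 = 0
  u_3 = 0;  a_6 = 0;  u_4 = (u_3 − 0)/19 = 0
Digits: (0, 0, 0, 2, 0, 0, 0).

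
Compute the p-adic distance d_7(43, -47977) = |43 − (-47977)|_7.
d_7(43, -47977) = 1/2401

Step 1 — x − y = 43 − (-47977) = 48020. Step 2 — v_7(48020) = 4 (factor: 48020 = (7^4 · 20); the sign does not affect v_p). Step 3 — |x − y|_7 = 7^{-4} = 1/2401.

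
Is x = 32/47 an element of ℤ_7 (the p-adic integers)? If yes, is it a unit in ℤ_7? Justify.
x ∈ ℤ_7^× (unit); v_7(x) = 0

ℤ_7 = {x ∈ ℚ_7 : v_7(x) ≥ 0} and ℤ_7^× = {x ∈ ℤ_7 : v_7(x) = 0}. Here v_7(32/47) = v_7(num) − v_7(den) = 0; compare against these criteria.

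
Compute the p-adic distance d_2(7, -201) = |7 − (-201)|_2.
d_2(7, -201) = 1/16

Step 1 — x − y = 7 − (-201) = 208. Step 2 — v_2(208) = 4 (factor: 208 = (2^4 · 13); the sign does not affect v_p). Step 3 — |x − y|_2 = 2^{-4} = 1/16.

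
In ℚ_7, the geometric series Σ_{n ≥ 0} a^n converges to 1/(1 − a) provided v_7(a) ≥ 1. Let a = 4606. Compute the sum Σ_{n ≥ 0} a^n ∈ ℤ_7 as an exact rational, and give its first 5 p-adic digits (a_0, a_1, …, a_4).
Σ a^n = 1/(1 − a) = -1/4605;  first 5 digits = (1, 0, 3, 6, 3)

v_7(a) = 2 ≥ 1, so the series converges in ℤ_7 to 1/(1 − a) = 1/(1 − 4606) = -1/4605. Expand this rational in ℤ_7: compute digits iteratively via d_i = x_i mod 7, x_{i+1} = (x_i − d_i)/7. The first 5 digits are (1, 0, 3, 6, 3).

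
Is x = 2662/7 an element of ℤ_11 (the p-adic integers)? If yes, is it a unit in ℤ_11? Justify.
x ∈ ℤ_11 but not a unit; v_11(x) = 3 > 0

ℤ_11 = {x ∈ ℚ_11 : v_11(x) ≥ 0} and ℤ_11^× = {x ∈ ℤ_11 : v_11(x) = 0}. Here v_11(2662/7) = v_11(num) − v_11(den) = 3; compare against these criteria.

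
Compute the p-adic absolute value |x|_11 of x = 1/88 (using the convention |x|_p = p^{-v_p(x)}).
|1/88|_11 = 11

Step 1 — compute v_11(x) by factoring powers of 11 out of the numerator and denominator: v_11(1/88) = -1. Step 2 — apply |x|_p = p^{-v_p(x)} = 11^{1} = 11.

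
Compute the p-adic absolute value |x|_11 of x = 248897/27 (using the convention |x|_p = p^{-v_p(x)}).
|248897/27|_11 = 1/14641

Step 1 — compute v_11(x) by factoring powers of 11 out of the numerator and denominator: v_11(248897/27) = 4. Step 2 — apply |x|_p = p^{-v_p(x)} = 11^{-4} = 1/14641.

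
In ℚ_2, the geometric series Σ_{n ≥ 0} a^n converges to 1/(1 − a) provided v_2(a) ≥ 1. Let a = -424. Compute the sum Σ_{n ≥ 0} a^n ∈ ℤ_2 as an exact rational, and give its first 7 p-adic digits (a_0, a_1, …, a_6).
Σ a^n = 1/(1 − a) = 1/425;  first 7 digits = (1, 0, 0, 1, 1, 0, 0)

v_2(a) = 3 ≥ 1, so the series converges in ℤ_2 to 1/(1 − a) = 1/(1 − (-424)) = 1/425. Expand this rational in ℤ_2: compute digits iteratively via d_i = x_i mod 2, x_{i+1} = (x_i − d_i)/2. The first 7 digits are (1, 0, 0, 1, 1, 0, 0).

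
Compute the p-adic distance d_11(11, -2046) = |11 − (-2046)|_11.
d_11(11, -2046) = 1/121

Step 1 — x − y = 11 − (-2046) = 2057. Step 2 — v_11(2057) = 2 (factor: 2057 = (11^2 · 17); the sign does not affect v_p). Step 3 — |x − y|_11 = 11^{-2} = 1/121.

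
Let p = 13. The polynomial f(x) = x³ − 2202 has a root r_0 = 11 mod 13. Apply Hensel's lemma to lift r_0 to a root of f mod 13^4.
r_3 = 22969 (mod 28561)

Hensel: r_{i+1} = r_i − f(r_i)/f′(r_i) mod 13^{i+2}, where f′(x) = 3x². Iterate:
  r_0 = 11 (mod 13)
  r_1 = 154 (mod 169)
  r_2 = 999 (mod 2197)
  r_3 = 22969 (mod 28561)
Final: r = 22969 with f(r) ≡ 0 mod 13^4.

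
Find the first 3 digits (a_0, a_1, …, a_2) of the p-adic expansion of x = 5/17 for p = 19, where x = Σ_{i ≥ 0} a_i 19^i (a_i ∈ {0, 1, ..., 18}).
(a_0, …, a_2) = (7, 3, 11)

v_19(5/17) = 0 (numerator and denominator both coprime to 19), so x ∈ ℤ_19^×. Compute digits iteratively via a_i = x_i mod 19, x_{i+1} = (x_i − a_i)/19, with x_0 = x:
  x_0 = 5/17;  a_0 = 7;  x_1 = (x_0 − 7)/19 = -6/17
  x_1 = -6/17;  a_1 = 3;  x_2 = (x_1 − 3)/19 = -3/17
  x_2 = -3/17;  a_2 = 11;  x_3 = (x_2 − 11)/19 = -10/17
Digits: (7, 3, 11).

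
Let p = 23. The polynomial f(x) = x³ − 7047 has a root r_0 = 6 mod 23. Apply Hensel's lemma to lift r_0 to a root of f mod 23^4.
r_3 = 57069 (mod 279841)

Hensel: r_{i+1} = r_i − f(r_i)/f′(r_i) mod 23^{i+2}, where f′(x) = 3x². Iterate:
  r_0 = 6 (mod 23)
  r_1 = 466 (mod 529)
  r_2 = 8401 (mod 12167)
  r_3 = 57069 (mod 279841)
Final: r = 57069 with f(r) ≡ 0 mod 23^4.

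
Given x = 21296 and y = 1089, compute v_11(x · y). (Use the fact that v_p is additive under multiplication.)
v_11(23191344) = 5

v_p(x) = 3 (factor: 21296 = 11^3 · 16); v_p(y) = 2 (factor: 1089 = 11^2 · 9). Additivity: v_p(xy) = v_p(x) + v_p(y) = 3 + 2 = 5. (Direct check: xy = 23191344 = 11^5 · (144).)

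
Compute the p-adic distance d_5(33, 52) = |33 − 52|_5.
d_5(33, 52) = 1

Step 1 — x − y = 33 − 52 = -19. Step 2 — v_5(-19) = 0 (factor: -19 = −(5^0 · 19); the sign does not affect v_p). Step 3 — |x − y|_5 = 5^{0} = 1.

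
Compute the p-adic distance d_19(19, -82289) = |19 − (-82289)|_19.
d_19(19, -82289) = 1/6859

Step 1 — x − y = 19 − (-82289) = 82308. Step 2 — v_19(82308) = 3 (factor: 82308 = (19^3 · 12); the sign does not affect v_p). Step 3 — |x − y|_19 = 19^{-3} = 1/6859.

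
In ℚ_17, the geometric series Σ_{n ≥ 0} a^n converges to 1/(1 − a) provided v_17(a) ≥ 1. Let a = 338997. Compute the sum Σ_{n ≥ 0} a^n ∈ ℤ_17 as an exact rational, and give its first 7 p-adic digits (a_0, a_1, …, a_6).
Σ a^n = 1/(1 − a) = -1/338996;  first 7 digits = (1, 0, 0, 1, 4, 0, 1)

v_17(a) = 3 ≥ 1, so the series converges in ℤ_17 to 1/(1 − a) = 1/(1 − 338997) = -1/338996. Expand this rational in ℤ_17: compute digits iteratively via d_i = x_i mod 17, x_{i+1} = (x_i − d_i)/17. The first 7 digits are (1, 0, 0, 1, 4, 0, 1).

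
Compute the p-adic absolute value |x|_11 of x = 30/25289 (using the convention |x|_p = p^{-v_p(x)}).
|30/25289|_11 = 1331

Step 1 — compute v_11(x) by factoring powers of 11 out of the numerator and denominator: v_11(30/25289) = -3. Step 2 — apply |x|_p = p^{-v_p(x)} = 11^{3} = 1331.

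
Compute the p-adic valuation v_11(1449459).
v_11(1449459) = 5

v_11(n) is the largest exponent k such that 11^k divides n. Factor out: 1449459 = 11^5 · 9. (Sign doesn't affect v_p.) So v_11(1449459) = 5.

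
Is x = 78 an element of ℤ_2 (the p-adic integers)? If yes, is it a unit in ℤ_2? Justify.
x ∈ ℤ_2 but not a unit; v_2(x) = 1 > 0

ℤ_2 = {x ∈ ℚ_2 : v_2(x) ≥ 0} and ℤ_2^× = {x ∈ ℤ_2 : v_2(x) = 0}. Here v_2(78) = v_2(num) − v_2(den) = 1; compare against these criteria.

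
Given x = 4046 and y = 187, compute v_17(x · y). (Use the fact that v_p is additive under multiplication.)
v_17(756602) = 3

v_p(x) = 2 (factor: 4046 = 17^2 · 14); v_p(y) = 1 (factor: 187 = 17^1 · 11). Additivity: v_p(xy) = v_p(x) + v_p(y) = 2 + 1 = 3. (Direct check: xy = 756602 = 17^3 · (154).)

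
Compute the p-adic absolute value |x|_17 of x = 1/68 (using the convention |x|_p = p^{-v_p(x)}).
|1/68|_17 = 17

Step 1 — compute v_17(x) by factoring powers of 17 out of the numerator and denominator: v_17(1/68) = -1. Step 2 — apply |x|_p = p^{-v_p(x)} = 17^{1} = 17.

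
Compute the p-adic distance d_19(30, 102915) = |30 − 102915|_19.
d_19(30, 102915) = 1/6859

Step 1 — x − y = 30 − 102915 = -102885. Step 2 — v_19(-102885) = 3 (factor: -102885 = −(19^3 · 15); the sign does not affect v_p). Step 3 — |x − y|_19 = 19^{-3} = 1/6859.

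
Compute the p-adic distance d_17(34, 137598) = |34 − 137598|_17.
d_17(34, 137598) = 1/4913

Step 1 — x − y = 34 − 137598 = -137564. Step 2 — v_17(-137564) = 3 (factor: -137564 = −(17^3 · 28); the sign does not affect v_p). Step 3 — |x − y|_17 = 17^{-3} = 1/4913.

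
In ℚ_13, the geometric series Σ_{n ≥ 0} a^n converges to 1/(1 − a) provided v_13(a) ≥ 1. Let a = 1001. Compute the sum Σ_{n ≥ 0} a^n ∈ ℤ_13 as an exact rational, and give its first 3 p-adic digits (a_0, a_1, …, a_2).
Σ a^n = 1/(1 − a) = -1/1000;  first 3 digits = (1, 12, 6)

v_13(a) = 1 ≥ 1, so the series converges in ℤ_13 to 1/(1 − a) = 1/(1 − 1001) = -1/1000. Expand this rational in ℤ_13: compute digits iteratively via d_i = x_i mod 13, x_{i+1} = (x_i − d_i)/13. The first 3 digits are (1, 12, 6).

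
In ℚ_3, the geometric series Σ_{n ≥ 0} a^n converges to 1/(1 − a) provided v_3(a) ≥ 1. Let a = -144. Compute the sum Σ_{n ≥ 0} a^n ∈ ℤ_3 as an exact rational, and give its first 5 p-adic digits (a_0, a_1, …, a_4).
Σ a^n = 1/(1 − a) = 1/145;  first 5 digits = (1, 0, 2, 0, 2)

v_3(a) = 2 ≥ 1, so the series converges in ℤ_3 to 1/(1 − a) = 1/(1 − (-144)) = 1/145. Expand this rational in ℤ_3: compute digits iteratively via d_i = x_i mod 3, x_{i+1} = (x_i − d_i)/3. The first 5 digits are (1, 0, 2, 0, 2).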